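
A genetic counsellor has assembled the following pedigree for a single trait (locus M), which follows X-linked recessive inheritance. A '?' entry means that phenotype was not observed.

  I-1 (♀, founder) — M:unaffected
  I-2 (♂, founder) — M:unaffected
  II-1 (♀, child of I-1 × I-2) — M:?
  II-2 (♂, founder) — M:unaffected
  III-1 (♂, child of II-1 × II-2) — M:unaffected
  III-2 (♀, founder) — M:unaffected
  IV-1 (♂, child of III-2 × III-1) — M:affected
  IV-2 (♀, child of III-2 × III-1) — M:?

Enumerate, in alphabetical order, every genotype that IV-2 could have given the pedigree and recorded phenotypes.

M/I-1 un ·: X^MX^M|X^MX^m
M/I-2 un ·: X^MY
M/II-1 ? I-1×I-2: X^MX^M|X^MX^m
M/II-2 un ·: X^MY
M/III-1 un II-1×II-2: X^MY
M/III-2 un ·: X^MX^m
M/IV-1 aff III-2×III-1: X^mY
M/IV-2 ? III-2×III-1: X^MX^M|X^MX^m
⇒ M over [I-1,I-2,II-1,II-2,III-1,III-2,IV-1,IV-2]: 6 consistent

IV-2 ∈ {X^MX^M, X^MX^m}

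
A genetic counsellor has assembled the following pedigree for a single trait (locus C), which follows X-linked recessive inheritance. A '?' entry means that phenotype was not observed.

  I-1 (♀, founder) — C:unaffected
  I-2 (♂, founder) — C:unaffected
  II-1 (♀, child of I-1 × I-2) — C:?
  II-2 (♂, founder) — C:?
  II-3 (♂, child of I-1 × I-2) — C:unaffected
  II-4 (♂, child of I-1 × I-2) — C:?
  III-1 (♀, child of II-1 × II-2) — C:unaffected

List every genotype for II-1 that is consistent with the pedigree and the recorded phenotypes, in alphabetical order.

C/I-1 un ·: X^CX^C|X^CX^c
C/I-2 un ·: X^CY
C/II-1 ? I-1×I-2: X^CX^C|X^CX^c
C/II-2 ? ·: X^CY|X^cY
C/II-3 un I-1×I-2: X^CY
C/II-4 ? I-1×I-2: X^CY|X^cY
C/III-1 un II-1×II-2: X^CX^C|X^CX^c
⇒ C over [I-1,I-2,II-1,II-2,II-3,II-4,III-1]: 12 consistent

II-1 ∈ {X^CX^C, X^CX^c}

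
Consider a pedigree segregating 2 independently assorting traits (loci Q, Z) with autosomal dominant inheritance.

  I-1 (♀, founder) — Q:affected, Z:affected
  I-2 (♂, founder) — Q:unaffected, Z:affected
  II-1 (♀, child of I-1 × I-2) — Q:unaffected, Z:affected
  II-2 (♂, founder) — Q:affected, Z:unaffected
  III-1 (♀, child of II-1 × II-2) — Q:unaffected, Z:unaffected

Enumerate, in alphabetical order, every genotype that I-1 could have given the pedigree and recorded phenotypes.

Q/I-1 aff ·: Qq
Q/I-2 un ·: qq
Q/II-1 un I-1×I-2: qq
Q/II-2 aff ·: Qq
Q/III-1 un II-1×II-2: qq
⇒ Q over [I-1,I-2,II-1,II-2,III-1]: 1 consistent
Z/I-1 aff ·: Zz|ZZ
Z/I-2 aff ·: Zz|ZZ
Z/II-1 aff I-1×I-2: Zz
Z/II-2 un ·: zz
Z/III-1 un II-1×II-2: zz
⇒ Z over [I-1,I-2,II-1,II-2,III-1]: 3 consistent

I-1 ∈ {Qq ZZ, Qq Zz}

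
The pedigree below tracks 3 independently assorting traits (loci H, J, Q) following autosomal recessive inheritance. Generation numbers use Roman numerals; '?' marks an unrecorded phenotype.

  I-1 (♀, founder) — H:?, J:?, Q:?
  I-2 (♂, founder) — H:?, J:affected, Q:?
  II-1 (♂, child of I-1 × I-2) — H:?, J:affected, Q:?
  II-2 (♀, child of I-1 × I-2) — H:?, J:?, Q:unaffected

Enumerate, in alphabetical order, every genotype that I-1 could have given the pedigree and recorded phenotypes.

H/I-1 ? ·: HH|Hh|hh
H/I-2 ? ·: HH|Hh|hh
H/II-1 ? I-1×I-2: HH|Hh|hh
H/II-2 ? I-1×I-2: HH|Hh|hh
⇒ H over [I-1,I-2,II-1,II-2]: 29 consistent
J/I-1 ? ·: Jj|jj
J/I-2 aff ·: jj
J/II-1 aff I-1×I-2: jj
J/II-2 ? I-1×I-2: Jj|jj
⇒ J over [I-1,I-2,II-1,II-2]: 3 consistent
Q/I-1 ? ·: QQ|Qq|qq
Q/I-2 ? ·: QQ|Qq|qq
Q/II-1 ? I-1×I-2: QQ|Qq|qq
Q/II-2 un I-1×I-2: QQ|Qq
⇒ Q over [I-1,I-2,II-1,II-2]: 21 consistent

I-1 ∈ {HH Jj QQ, HH Jj Qq, HH Jj qq, HH jj QQ, HH jj Qq, HH jj qq, Hh Jj QQ, Hh Jj Qq, Hh Jj qq, Hh jj QQ, Hh jj Qq, Hh jj qq, hh Jj QQ, hh Jj Qq, hh Jj qq, hh jj QQ, hh jj Qq, hh jj qq}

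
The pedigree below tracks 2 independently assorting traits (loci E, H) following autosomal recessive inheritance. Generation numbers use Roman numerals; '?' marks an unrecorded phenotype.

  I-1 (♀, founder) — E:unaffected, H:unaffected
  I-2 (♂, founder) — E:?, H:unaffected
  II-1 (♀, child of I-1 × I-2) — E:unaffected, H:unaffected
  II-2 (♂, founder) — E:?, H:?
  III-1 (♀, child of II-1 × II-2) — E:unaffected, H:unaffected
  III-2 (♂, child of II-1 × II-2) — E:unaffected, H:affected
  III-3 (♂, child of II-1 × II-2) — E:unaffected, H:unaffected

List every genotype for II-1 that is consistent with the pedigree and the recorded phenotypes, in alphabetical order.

II-1 ∈ {EE Hh, Ee Hh}

E/I-1 un ·: EE|Ee
E/I-2 ? ·: EE|Ee|ee
E/II-1 un I-1×I-2: EE|Ee
E/II-2 ? ·: EE|Ee|ee
E/III-1 un II-1×II-2: EE|Ee
E/III-2 un II-1×II-2: EE|Ee
E/III-3 un II-1×II-2: EE|Ee
⇒ E over [I-1,I-2,II-1,II-2,III-1,III-2,III-3]: 125 consistent
H/I-1 un ·: HH|Hh
H/I-2 un ·: HH|Hh
H/II-1 un I-1×I-2: Hh
H/II-2 ? ·: Hh|hh
H/III-1 un II-1×II-2: HH|Hh
H/III-2 aff II-1×II-2: hh
H/III-3 un II-1×II-2: HH|Hh
⇒ H over [I-1,I-2,II-1,II-2,III-1,III-2,III-3]: 15 consistent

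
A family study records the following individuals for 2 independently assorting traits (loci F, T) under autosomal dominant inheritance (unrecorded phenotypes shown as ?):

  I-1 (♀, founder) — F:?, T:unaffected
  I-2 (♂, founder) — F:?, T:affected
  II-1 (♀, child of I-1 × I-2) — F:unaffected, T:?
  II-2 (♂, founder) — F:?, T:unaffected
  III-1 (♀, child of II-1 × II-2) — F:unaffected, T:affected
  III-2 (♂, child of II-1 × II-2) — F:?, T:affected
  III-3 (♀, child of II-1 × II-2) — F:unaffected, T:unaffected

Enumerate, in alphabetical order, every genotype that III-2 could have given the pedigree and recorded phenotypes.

F/I-1 ? ·: ff|Ff
F/I-2 ? ·: ff|Ff
F/II-1 un I-1×I-2: ff
F/II-2 ? ·: ff|Ff
F/III-1 un II-1×II-2: ff
F/III-2 ? II-1×II-2: ff|Ff
F/III-3 un II-1×II-2: ff
⇒ F over [I-1,I-2,II-1,II-2,III-1,III-2,III-3]: 12 consistent
T/I-1 un ·: tt
T/I-2 aff ·: Tt|TT
T/II-1 ? I-1×I-2: Tt
T/II-2 un ·: tt
T/III-1 aff II-1×II-2: Tt
T/III-2 aff II-1×II-2: Tt
T/III-3 un II-1×II-2: tt
⇒ T over [I-1,I-2,II-1,II-2,III-1,III-2,III-3]: 2 consistent

III-2 ∈ {Ff Tt, ff Tt}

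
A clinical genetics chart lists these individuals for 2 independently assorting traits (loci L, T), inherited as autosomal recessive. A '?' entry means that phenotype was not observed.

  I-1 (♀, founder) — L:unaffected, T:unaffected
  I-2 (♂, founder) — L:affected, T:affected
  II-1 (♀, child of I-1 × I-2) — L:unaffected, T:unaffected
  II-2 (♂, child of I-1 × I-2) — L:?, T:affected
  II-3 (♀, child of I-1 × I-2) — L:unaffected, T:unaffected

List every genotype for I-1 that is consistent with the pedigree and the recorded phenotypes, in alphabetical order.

L/I-1 un ·: LL|Ll
L/I-2 aff ·: ll
L/II-1 un I-1×I-2: Ll
L/II-2 ? I-1×I-2: Ll|ll
L/II-3 un I-1×I-2: Ll
⇒ L over [I-1,I-2,II-1,II-2,II-3]: 3 consistent
T/I-1 un ·: Tt
T/I-2 aff ·: tt
T/II-1 un I-1×I-2: Tt
T/II-2 aff I-1×I-2: tt
T/II-3 un I-1×I-2: Tt
⇒ T over [I-1,I-2,II-1,II-2,II-3]: 1 consistent

I-1 ∈ {LL Tt, Ll Tt}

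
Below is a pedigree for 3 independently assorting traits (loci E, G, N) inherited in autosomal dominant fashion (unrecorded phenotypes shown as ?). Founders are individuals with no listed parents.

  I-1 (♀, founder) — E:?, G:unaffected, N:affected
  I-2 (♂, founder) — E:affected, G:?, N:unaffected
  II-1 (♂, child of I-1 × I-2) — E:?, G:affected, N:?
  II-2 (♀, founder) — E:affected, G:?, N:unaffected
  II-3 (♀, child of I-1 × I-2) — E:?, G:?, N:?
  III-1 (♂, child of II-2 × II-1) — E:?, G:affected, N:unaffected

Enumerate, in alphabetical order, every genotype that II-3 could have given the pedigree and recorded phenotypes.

E/I-1 ? ·: ee|Ee|EE
E/I-2 aff ·: Ee|EE
E/II-1 ? I-1×I-2: ee|Ee|EE
E/II-2 aff ·: Ee|EE
E/II-3 ? I-1×I-2: ee|Ee|EE
E/III-1 ? II-2×II-1: ee|Ee|EE
⇒ E over [I-1,I-2,II-1,II-2,II-3,III-1]: 89 consistent
G/I-1 un ·: gg
G/I-2 ? ·: Gg|GG
G/II-1 aff I-1×I-2: Gg
G/II-2 ? ·: gg|Gg|GG
G/II-3 ? I-1×I-2: gg|Gg
G/III-1 aff II-2×II-1: Gg|GG
⇒ G over [I-1,I-2,II-1,II-2,II-3,III-1]: 15 consistent
N/I-1 aff ·: Nn|NN
N/I-2 un ·: nn
N/II-1 ? I-1×I-2: nn|Nn
N/II-2 un ·: nn
N/II-3 ? I-1×I-2: nn|Nn
N/III-1 un II-2×II-1: nn
⇒ N over [I-1,I-2,II-1,II-2,II-3,III-1]: 5 consistent

II-3 ∈ {EE Gg Nn, EE Gg nn, EE gg Nn, EE gg nn, Ee Gg Nn, Ee Gg nn, Ee gg Nn, Ee gg nn, ee Gg Nn, ee Gg nn, ee gg Nn, ee gg nn}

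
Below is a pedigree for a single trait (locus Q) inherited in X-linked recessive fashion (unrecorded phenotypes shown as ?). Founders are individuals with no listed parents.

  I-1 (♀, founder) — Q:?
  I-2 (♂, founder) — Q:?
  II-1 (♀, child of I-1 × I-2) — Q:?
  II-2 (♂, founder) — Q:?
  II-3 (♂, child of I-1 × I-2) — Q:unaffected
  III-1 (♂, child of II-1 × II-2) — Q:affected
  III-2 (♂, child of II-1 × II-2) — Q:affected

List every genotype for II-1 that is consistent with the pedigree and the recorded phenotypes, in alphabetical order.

II-1 ∈ {X^QX^q, X^qX^q}

Q/I-1 ? ·: X^QX^Q|X^QX^q
Q/I-2 ? ·: X^QY|X^qY
Q/II-1 ? I-1×I-2: X^QX^q|X^qX^q
Q/II-2 ? ·: X^QY|X^qY
Q/II-3 un I-1×I-2: X^QY
Q/III-1 aff II-1×II-2: X^qY
Q/III-2 aff II-1×II-2: X^qY
⇒ Q over [I-1,I-2,II-1,II-2,II-3,III-1,III-2]: 8 consistent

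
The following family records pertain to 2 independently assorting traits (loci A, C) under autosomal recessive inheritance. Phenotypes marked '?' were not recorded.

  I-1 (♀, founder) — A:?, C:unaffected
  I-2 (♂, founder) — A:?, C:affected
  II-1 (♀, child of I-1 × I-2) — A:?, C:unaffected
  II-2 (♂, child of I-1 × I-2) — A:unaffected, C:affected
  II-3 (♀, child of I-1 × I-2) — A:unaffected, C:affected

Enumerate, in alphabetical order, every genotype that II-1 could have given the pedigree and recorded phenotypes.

II-1 ∈ {AA Cc, Aa Cc, aa Cc}

A/I-1 ? ·: AA|Aa|aa
A/I-2 ? ·: AA|Aa|aa
A/II-1 ? I-1×I-2: AA|Aa|aa
A/II-2 un I-1×I-2: AA|Aa
A/II-3 un I-1×I-2: AA|Aa
⇒ A over [I-1,I-2,II-1,II-2,II-3]: 35 consistent
C/I-1 un ·: Cc
C/I-2 aff ·: cc
C/II-1 un I-1×I-2: Cc
C/II-2 aff I-1×I-2: cc
C/II-3 aff I-1×I-2: cc
⇒ C over [I-1,I-2,II-1,II-2,II-3]: 1 consistent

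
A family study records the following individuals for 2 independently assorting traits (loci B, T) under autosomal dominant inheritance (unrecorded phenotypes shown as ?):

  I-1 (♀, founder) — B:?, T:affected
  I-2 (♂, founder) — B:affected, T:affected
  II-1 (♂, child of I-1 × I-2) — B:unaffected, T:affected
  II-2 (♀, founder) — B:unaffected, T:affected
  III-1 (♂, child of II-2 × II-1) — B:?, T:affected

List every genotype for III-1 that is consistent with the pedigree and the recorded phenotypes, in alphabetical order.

III-1 ∈ {bb TT, bb Tt}

B/I-1 ? ·: bb|Bb
B/I-2 aff ·: Bb
B/II-1 un I-1×I-2: bb
B/II-2 un ·: bb
B/III-1 ? II-2×II-1: bb
⇒ B over [I-1,I-2,II-1,II-2,III-1]: 2 consistent
T/I-1 aff ·: Tt|TT
T/I-2 aff ·: Tt|TT
T/II-1 aff I-1×I-2: Tt|TT
T/II-2 aff ·: Tt|TT
T/III-1 aff II-2×II-1: Tt|TT
⇒ T over [I-1,I-2,II-1,II-2,III-1]: 24 consistent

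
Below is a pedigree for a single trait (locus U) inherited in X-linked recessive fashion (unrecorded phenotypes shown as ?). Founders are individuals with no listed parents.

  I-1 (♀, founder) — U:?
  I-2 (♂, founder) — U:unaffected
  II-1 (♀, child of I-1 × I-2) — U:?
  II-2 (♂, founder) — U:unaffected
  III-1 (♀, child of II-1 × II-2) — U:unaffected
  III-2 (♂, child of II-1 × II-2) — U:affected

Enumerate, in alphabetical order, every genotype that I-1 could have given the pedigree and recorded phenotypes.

U/I-1 ? ·: X^UX^u|X^uX^u
U/I-2 un ·: X^UY
U/II-1 ? I-1×I-2: X^UX^u
U/II-2 un ·: X^UY
U/III-1 un II-1×II-2: X^UX^U|X^UX^u
U/III-2 aff II-1×II-2: X^uY
⇒ U over [I-1,I-2,II-1,II-2,III-1,III-2]: 4 consistent

I-1 ∈ {X^UX^u, X^uX^u}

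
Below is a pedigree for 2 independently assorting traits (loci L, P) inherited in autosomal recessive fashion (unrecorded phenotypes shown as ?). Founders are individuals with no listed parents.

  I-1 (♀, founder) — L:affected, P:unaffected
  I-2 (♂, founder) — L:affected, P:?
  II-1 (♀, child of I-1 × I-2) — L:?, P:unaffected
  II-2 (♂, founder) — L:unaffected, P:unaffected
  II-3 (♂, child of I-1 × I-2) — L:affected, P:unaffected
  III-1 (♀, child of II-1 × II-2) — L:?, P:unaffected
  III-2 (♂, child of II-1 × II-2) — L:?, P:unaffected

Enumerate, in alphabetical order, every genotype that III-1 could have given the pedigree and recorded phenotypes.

III-1 ∈ {Ll PP, Ll Pp, ll PP, ll Pp}

L/I-1 aff ·: ll
L/I-2 aff ·: ll
L/II-1 ? I-1×I-2: ll
L/II-2 un ·: LL|Ll
L/II-3 aff I-1×I-2: ll
L/III-1 ? II-1×II-2: Ll|ll
L/III-2 ? II-1×II-2: Ll|ll
⇒ L over [I-1,I-2,II-1,II-2,II-3,III-1,III-2]: 5 consistent
P/I-1 un ·: PP|Pp
P/I-2 ? ·: PP|Pp|pp
P/II-1 un I-1×I-2: PP|Pp
P/II-2 un ·: PP|Pp
P/II-3 un I-1×I-2: PP|Pp
P/III-1 un II-1×II-2: PP|Pp
P/III-2 un II-1×II-2: PP|Pp
⇒ P over [I-1,I-2,II-1,II-2,II-3,III-1,III-2]: 99 consistent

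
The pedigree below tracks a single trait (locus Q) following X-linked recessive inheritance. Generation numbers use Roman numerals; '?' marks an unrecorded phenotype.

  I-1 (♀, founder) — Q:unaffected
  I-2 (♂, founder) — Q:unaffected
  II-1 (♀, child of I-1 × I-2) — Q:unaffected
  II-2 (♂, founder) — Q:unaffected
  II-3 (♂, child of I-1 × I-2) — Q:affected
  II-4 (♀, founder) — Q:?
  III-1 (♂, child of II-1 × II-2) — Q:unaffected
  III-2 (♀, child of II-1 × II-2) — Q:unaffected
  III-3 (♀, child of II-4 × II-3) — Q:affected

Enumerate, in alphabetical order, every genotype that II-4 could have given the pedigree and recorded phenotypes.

Q/I-1 un ·: X^QX^q
Q/I-2 un ·: X^QY
Q/II-1 un I-1×I-2: X^QX^Q|X^QX^q
Q/II-2 un ·: X^QY
Q/II-3 aff I-1×I-2: X^qY
Q/II-4 ? ·: X^QX^q|X^qX^q
Q/III-1 un II-1×II-2: X^QY
Q/III-2 un II-1×II-2: X^QX^Q|X^QX^q
Q/III-3 aff II-4×II-3: X^qX^q
⇒ Q over [I-1,I-2,II-1,II-2,II-3,II-4,III-1,III-2,III-3]: 6 consistent

II-4 ∈ {X^QX^q, X^qX^q}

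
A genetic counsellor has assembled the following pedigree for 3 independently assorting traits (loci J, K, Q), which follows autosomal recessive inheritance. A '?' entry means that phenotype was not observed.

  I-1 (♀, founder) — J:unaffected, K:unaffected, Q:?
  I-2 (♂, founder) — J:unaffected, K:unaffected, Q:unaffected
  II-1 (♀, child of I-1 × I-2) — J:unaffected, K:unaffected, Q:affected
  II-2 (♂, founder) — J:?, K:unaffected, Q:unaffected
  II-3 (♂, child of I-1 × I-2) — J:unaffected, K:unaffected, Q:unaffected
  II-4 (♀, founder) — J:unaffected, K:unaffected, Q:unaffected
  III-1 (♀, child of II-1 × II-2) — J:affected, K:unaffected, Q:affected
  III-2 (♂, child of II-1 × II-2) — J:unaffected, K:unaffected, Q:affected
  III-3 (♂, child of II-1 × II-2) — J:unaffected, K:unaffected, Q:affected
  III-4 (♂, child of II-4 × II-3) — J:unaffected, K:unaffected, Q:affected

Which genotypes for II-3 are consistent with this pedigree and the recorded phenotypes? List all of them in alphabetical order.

II-3 ∈ {JJ KK Qq, JJ Kk Qq, Jj KK Qq, Jj Kk Qq}

J/I-1 un ·: JJ|Jj
J/I-2 un ·: JJ|Jj
J/II-1 un I-1×I-2: Jj
J/II-2 ? ·: Jj|jj
J/II-3 un I-1×I-2: JJ|Jj
J/II-4 un ·: JJ|Jj
J/III-1 aff II-1×II-2: jj
J/III-2 un II-1×II-2: JJ|Jj
J/III-3 un II-1×II-2: JJ|Jj
J/III-4 un II-4×II-3: JJ|Jj
⇒ J over [I-1,I-2,II-1,II-2,II-3,II-4,III-1,III-2,III-3,III-4]: 105 consistent
K/I-1 un ·: KK|Kk
K/I-2 un ·: KK|Kk
K/II-1 un I-1×I-2: KK|Kk
K/II-2 un ·: KK|Kk
K/II-3 un I-1×I-2: KK|Kk
K/II-4 un ·: KK|Kk
K/III-1 un II-1×II-2: KK|Kk
K/III-2 un II-1×II-2: KK|Kk
K/III-3 un II-1×II-2: KK|Kk
K/III-4 un II-4×II-3: KK|Kk
⇒ K over [I-1,I-2,II-1,II-2,II-3,II-4,III-1,III-2,III-3,III-4]: 552 consistent
Q/I-1 ? ·: Qq|qq
Q/I-2 un ·: Qq
Q/II-1 aff I-1×I-2: qq
Q/II-2 un ·: Qq
Q/II-3 un I-1×I-2: Qq
Q/II-4 un ·: Qq
Q/III-1 aff II-1×II-2: qq
Q/III-2 aff II-1×II-2: qq
Q/III-3 aff II-1×II-2: qq
Q/III-4 aff II-4×II-3: qq
⇒ Q over [I-1,I-2,II-1,II-2,II-3,II-4,III-1,III-2,III-3,III-4]: 2 consistent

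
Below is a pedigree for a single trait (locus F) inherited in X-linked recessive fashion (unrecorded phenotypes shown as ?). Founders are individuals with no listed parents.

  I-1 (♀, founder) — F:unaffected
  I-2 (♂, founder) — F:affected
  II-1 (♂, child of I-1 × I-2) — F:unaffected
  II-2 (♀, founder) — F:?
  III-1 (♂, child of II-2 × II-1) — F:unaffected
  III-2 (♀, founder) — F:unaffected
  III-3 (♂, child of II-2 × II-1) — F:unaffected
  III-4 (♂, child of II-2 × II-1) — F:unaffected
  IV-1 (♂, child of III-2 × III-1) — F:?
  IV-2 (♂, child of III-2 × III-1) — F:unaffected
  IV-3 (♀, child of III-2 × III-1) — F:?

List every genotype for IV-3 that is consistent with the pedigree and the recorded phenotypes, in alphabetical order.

F/I-1 un ·: X^FX^F|X^FX^f
F/I-2 aff ·: X^fY
F/II-1 un I-1×I-2: X^FY
F/II-2 ? ·: X^FX^F|X^FX^f
F/III-1 un II-2×II-1: X^FY
F/III-2 un ·: X^FX^F|X^FX^f
F/III-3 un II-2×II-1: X^FY
F/III-4 un II-2×II-1: X^FY
F/IV-1 ? III-2×III-1: X^FY|X^fY
F/IV-2 un III-2×III-1: X^FY
F/IV-3 ? III-2×III-1: X^FX^F|X^FX^f
⇒ F over [I-1,I-2,II-1,II-2,III-1,III-2,III-3,III-4,IV-1,IV-2,IV-3]: 20 consistent

IV-3 ∈ {X^FX^F, X^FX^f}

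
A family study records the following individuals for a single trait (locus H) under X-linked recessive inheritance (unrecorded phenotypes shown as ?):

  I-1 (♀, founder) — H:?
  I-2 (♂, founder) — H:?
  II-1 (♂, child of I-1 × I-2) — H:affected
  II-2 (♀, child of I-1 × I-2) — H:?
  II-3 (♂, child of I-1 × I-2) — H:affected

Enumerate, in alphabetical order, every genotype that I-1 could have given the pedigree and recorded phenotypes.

H/I-1 ? ·: X^HX^h|X^hX^h
H/I-2 ? ·: X^HY|X^hY
H/II-1 aff I-1×I-2: X^hY
H/II-2 ? I-1×I-2: X^HX^H|X^HX^h|X^hX^h
H/II-3 aff I-1×I-2: X^hY
⇒ H over [I-1,I-2,II-1,II-2,II-3]: 6 consistent

I-1 ∈ {X^HX^h, X^hX^h}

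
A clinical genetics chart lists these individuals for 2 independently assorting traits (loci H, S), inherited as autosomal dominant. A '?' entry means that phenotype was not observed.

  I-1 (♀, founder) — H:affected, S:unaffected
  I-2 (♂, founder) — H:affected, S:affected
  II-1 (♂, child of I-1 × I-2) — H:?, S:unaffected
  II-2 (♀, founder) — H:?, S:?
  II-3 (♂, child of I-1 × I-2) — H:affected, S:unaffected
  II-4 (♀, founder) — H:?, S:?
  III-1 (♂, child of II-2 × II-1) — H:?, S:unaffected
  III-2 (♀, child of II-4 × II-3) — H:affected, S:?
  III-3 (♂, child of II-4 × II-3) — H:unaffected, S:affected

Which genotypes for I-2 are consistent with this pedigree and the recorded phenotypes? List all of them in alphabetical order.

I-2 ∈ {HH Ss, Hh Ss}

H/I-1 aff ·: Hh|HH
H/I-2 aff ·: Hh|HH
H/II-1 ? I-1×I-2: hh|Hh|HH
H/II-2 ? ·: hh|Hh|HH
H/II-3 aff I-1×I-2: Hh
H/II-4 ? ·: hh|Hh
H/III-1 ? II-2×II-1: hh|Hh|HH
H/III-2 aff II-4×II-3: Hh|HH
H/III-3 un II-4×II-3: hh
⇒ H over [I-1,I-2,II-1,II-2,II-3,II-4,III-1,III-2,III-3]: 111 consistent
S/I-1 un ·: ss
S/I-2 aff ·: Ss
S/II-1 un I-1×I-2: ss
S/II-2 ? ·: ss|Ss
S/II-3 un I-1×I-2: ss
S/II-4 ? ·: Ss|SS
S/III-1 un II-2×II-1: ss
S/III-2 ? II-4×II-3: ss|Ss
S/III-3 aff II-4×II-3: Ss
⇒ S over [I-1,I-2,II-1,II-2,II-3,II-4,III-1,III-2,III-3]: 6 consistent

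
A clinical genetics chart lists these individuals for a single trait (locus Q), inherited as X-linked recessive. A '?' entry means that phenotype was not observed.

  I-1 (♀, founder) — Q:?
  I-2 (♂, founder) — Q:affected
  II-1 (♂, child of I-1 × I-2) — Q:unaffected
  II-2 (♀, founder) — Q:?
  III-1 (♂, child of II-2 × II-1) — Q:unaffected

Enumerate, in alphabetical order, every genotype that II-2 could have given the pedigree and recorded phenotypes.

Q/I-1 ? ·: X^QX^Q|X^QX^q
Q/I-2 aff ·: X^qY
Q/II-1 un I-1×I-2: X^QY
Q/II-2 ? ·: X^QX^Q|X^QX^q
Q/III-1 un II-2×II-1: X^QY
⇒ Q over [I-1,I-2,II-1,II-2,III-1]: 4 consistent

II-2 ∈ {X^QX^Q, X^QX^q}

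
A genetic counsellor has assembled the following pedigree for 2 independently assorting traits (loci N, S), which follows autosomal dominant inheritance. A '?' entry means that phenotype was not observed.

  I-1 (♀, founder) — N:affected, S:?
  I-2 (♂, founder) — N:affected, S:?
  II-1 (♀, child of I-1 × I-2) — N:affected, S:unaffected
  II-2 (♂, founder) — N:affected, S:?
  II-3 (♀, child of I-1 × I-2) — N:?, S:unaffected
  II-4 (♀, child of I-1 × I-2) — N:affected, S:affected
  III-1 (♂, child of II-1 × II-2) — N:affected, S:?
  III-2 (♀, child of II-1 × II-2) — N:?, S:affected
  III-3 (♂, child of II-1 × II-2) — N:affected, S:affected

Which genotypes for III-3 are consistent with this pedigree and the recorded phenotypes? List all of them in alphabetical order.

N/I-1 aff ·: Nn|NN
N/I-2 aff ·: Nn|NN
N/II-1 aff I-1×I-2: Nn|NN
N/II-2 aff ·: Nn|NN
N/II-3 ? I-1×I-2: nn|Nn|NN
N/II-4 aff I-1×I-2: Nn|NN
N/III-1 aff II-1×II-2: Nn|NN
N/III-2 ? II-1×II-2: nn|Nn|NN
N/III-3 aff II-1×II-2: Nn|NN
⇒ N over [I-1,I-2,II-1,II-2,II-3,II-4,III-1,III-2,III-3]: 415 consistent
S/I-1 ? ·: ss|Ss
S/I-2 ? ·: ss|Ss
S/II-1 un I-1×I-2: ss
S/II-2 ? ·: Ss|SS
S/II-3 un I-1×I-2: ss
S/II-4 aff I-1×I-2: Ss|SS
S/III-1 ? II-1×II-2: ss|Ss
S/III-2 aff II-1×II-2: Ss
S/III-3 aff II-1×II-2: Ss
⇒ S over [I-1,I-2,II-1,II-2,II-3,II-4,III-1,III-2,III-3]: 12 consistent

III-3 ∈ {NN Ss, Nn Ss}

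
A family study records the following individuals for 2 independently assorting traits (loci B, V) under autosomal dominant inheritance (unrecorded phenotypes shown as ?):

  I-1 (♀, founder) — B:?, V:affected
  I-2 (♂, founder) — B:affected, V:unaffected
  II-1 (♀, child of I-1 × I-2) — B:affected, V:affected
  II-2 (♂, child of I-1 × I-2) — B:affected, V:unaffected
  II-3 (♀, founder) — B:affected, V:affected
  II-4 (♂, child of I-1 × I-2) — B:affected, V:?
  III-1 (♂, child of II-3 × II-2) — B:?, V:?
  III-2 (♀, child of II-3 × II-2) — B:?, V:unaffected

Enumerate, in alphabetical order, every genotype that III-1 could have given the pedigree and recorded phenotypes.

B/I-1 ? ·: bb|Bb|BB
B/I-2 aff ·: Bb|BB
B/II-1 aff I-1×I-2: Bb|BB
B/II-2 aff I-1×I-2: Bb|BB
B/II-3 aff ·: Bb|BB
B/II-4 aff I-1×I-2: Bb|BB
B/III-1 ? II-3×II-2: bb|Bb|BB
B/III-2 ? II-3×II-2: bb|Bb|BB
⇒ B over [I-1,I-2,II-1,II-2,II-3,II-4,III-1,III-2]: 247 consistent
V/I-1 aff ·: Vv
V/I-2 un ·: vv
V/II-1 aff I-1×I-2: Vv
V/II-2 un I-1×I-2: vv
V/II-3 aff ·: Vv
V/II-4 ? I-1×I-2: vv|Vv
V/III-1 ? II-3×II-2: vv|Vv
V/III-2 un II-3×II-2: vv
⇒ V over [I-1,I-2,II-1,II-2,II-3,II-4,III-1,III-2]: 4 consistent

III-1 ∈ {BB Vv, BB vv, Bb Vv, Bb vv, bb Vv, bb vv}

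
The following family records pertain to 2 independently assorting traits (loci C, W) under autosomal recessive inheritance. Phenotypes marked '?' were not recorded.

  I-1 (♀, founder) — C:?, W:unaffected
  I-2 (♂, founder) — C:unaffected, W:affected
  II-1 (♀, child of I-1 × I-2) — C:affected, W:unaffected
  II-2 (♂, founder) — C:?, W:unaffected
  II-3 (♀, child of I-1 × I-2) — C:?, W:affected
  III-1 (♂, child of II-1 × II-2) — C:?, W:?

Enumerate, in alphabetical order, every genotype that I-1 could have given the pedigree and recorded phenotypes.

C/I-1 ? ·: Cc|cc
C/I-2 un ·: Cc
C/II-1 aff I-1×I-2: cc
C/II-2 ? ·: CC|Cc|cc
C/II-3 ? I-1×I-2: CC|Cc|cc
C/III-1 ? II-1×II-2: Cc|cc
⇒ C over [I-1,I-2,II-1,II-2,II-3,III-1]: 20 consistent
W/I-1 un ·: Ww
W/I-2 aff ·: ww
W/II-1 un I-1×I-2: Ww
W/II-2 un ·: WW|Ww
W/II-3 aff I-1×I-2: ww
W/III-1 ? II-1×II-2: WW|Ww|ww
⇒ W over [I-1,I-2,II-1,II-2,II-3,III-1]: 5 consistent

I-1 ∈ {Cc Ww, cc Ww}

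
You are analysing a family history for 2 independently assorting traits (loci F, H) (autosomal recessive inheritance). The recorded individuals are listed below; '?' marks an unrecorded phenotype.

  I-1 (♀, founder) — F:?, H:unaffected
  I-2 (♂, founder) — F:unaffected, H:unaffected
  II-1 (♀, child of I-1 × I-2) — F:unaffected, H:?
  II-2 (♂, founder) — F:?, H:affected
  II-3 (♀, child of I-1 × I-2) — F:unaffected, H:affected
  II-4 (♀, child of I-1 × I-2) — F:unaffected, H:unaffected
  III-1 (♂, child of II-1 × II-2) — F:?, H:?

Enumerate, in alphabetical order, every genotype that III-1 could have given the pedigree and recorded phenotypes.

III-1 ∈ {FF Hh, FF hh, Ff Hh, Ff hh, ff Hh, ff hh}

F/I-1 ? ·: FF|Ff|ff
F/I-2 un ·: FF|Ff
F/II-1 un I-1×I-2: FF|Ff
F/II-2 ? ·: FF|Ff|ff
F/II-3 un I-1×I-2: FF|Ff
F/II-4 un I-1×I-2: FF|Ff
F/III-1 ? II-1×II-2: FF|Ff|ff
⇒ F over [I-1,I-2,II-1,II-2,II-3,II-4,III-1]: 150 consistent
H/I-1 un ·: Hh
H/I-2 un ·: Hh
H/II-1 ? I-1×I-2: HH|Hh|hh
H/II-2 aff ·: hh
H/II-3 aff I-1×I-2: hh
H/II-4 un I-1×I-2: HH|Hh
H/III-1 ? II-1×II-2: Hh|hh
⇒ H over [I-1,I-2,II-1,II-2,II-3,II-4,III-1]: 8 consistent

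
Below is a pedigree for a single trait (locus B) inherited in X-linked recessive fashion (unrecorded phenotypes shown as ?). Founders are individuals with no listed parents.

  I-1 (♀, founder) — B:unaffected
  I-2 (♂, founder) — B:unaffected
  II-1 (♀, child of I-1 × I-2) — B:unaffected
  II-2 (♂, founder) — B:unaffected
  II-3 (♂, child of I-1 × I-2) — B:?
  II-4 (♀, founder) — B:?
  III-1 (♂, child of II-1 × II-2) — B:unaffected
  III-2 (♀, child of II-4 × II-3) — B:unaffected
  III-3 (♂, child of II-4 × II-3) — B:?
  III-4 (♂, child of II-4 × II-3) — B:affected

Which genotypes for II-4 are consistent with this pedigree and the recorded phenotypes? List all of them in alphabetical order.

II-4 ∈ {X^BX^b, X^bX^b}

B/I-1 un ·: X^BX^B|X^BX^b
B/I-2 un ·: X^BY
B/II-1 un I-1×I-2: X^BX^B|X^BX^b
B/II-2 un ·: X^BY
B/II-3 ? I-1×I-2: X^BY|X^bY
B/II-4 ? ·: X^BX^b|X^bX^b
B/III-1 un II-1×II-2: X^BY
B/III-2 un II-4×II-3: X^BX^B|X^BX^b
B/III-3 ? II-4×II-3: X^BY|X^bY
B/III-4 aff II-4×II-3: X^bY
⇒ B over [I-1,I-2,II-1,II-2,II-3,II-4,III-1,III-2,III-3,III-4]: 19 consistent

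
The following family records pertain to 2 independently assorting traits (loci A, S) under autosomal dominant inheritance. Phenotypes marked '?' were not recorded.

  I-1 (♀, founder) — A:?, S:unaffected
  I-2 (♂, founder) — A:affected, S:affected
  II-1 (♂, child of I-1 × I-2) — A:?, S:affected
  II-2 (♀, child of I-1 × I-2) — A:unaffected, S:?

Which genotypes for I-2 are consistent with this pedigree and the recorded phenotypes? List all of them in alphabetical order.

A/I-1 ? ·: aa|Aa
A/I-2 aff ·: Aa
A/II-1 ? I-1×I-2: aa|Aa|AA
A/II-2 un I-1×I-2: aa
⇒ A over [I-1,I-2,II-1,II-2]: 5 consistent
S/I-1 un ·: ss
S/I-2 aff ·: Ss|SS
S/II-1 aff I-1×I-2: Ss
S/II-2 ? I-1×I-2: ss|Ss
⇒ S over [I-1,I-2,II-1,II-2]: 3 consistent

I-2 ∈ {Aa SS, Aa Ss}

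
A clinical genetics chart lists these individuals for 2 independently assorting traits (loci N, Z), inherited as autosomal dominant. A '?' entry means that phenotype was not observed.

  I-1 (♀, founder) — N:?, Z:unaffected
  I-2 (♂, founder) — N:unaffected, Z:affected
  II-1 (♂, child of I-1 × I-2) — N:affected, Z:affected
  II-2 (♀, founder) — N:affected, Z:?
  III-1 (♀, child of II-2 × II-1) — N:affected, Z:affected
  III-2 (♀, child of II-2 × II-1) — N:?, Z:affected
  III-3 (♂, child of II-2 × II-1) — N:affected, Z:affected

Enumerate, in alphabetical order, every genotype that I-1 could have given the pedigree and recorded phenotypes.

N/I-1 ? ·: Nn|NN
N/I-2 un ·: nn
N/II-1 aff I-1×I-2: Nn
N/II-2 aff ·: Nn|NN
N/III-1 aff II-2×II-1: Nn|NN
N/III-2 ? II-2×II-1: nn|Nn|NN
N/III-3 aff II-2×II-1: Nn|NN
⇒ N over [I-1,I-2,II-1,II-2,III-1,III-2,III-3]: 40 consistent
Z/I-1 un ·: zz
Z/I-2 aff ·: Zz|ZZ
Z/II-1 aff I-1×I-2: Zz
Z/II-2 ? ·: zz|Zz|ZZ
Z/III-1 aff II-2×II-1: Zz|ZZ
Z/III-2 aff II-2×II-1: Zz|ZZ
Z/III-3 aff II-2×II-1: Zz|ZZ
⇒ Z over [I-1,I-2,II-1,II-2,III-1,III-2,III-3]: 34 consistent

I-1 ∈ {NN zz, Nn zz}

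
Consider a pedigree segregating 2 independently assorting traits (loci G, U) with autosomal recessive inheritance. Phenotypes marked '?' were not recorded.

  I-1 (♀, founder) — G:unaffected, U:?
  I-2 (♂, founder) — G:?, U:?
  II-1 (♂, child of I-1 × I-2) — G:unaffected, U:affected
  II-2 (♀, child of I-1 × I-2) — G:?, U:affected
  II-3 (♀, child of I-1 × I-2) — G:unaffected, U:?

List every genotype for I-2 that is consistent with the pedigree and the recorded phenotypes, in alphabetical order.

G/I-1 un ·: GG|Gg
G/I-2 ? ·: GG|Gg|gg
G/II-1 un I-1×I-2: GG|Gg
G/II-2 ? I-1×I-2: GG|Gg|gg
G/II-3 un I-1×I-2: GG|Gg
⇒ G over [I-1,I-2,II-1,II-2,II-3]: 32 consistent
U/I-1 ? ·: Uu|uu
U/I-2 ? ·: Uu|uu
U/II-1 aff I-1×I-2: uu
U/II-2 aff I-1×I-2: uu
U/II-3 ? I-1×I-2: UU|Uu|uu
⇒ U over [I-1,I-2,II-1,II-2,II-3]: 8 consistent

I-2 ∈ {GG Uu, GG uu, Gg Uu, Gg uu, gg Uu, gg uu}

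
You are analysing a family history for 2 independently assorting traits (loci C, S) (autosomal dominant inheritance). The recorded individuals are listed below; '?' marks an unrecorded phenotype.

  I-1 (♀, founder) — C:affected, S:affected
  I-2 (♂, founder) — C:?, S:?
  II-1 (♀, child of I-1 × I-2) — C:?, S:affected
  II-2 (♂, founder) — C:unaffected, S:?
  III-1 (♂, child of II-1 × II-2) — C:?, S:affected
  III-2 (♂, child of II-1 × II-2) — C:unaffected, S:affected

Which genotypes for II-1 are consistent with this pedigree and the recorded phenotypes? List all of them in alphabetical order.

C/I-1 aff ·: Cc|CC
C/I-2 ? ·: cc|Cc|CC
C/II-1 ? I-1×I-2: cc|Cc
C/II-2 un ·: cc
C/III-1 ? II-1×II-2: cc|Cc
C/III-2 un II-1×II-2: cc
⇒ C over [I-1,I-2,II-1,II-2,III-1,III-2]: 12 consistent
S/I-1 aff ·: Ss|SS
S/I-2 ? ·: ss|Ss|SS
S/II-1 aff I-1×I-2: Ss|SS
S/II-2 ? ·: ss|Ss|SS
S/III-1 aff II-1×II-2: Ss|SS
S/III-2 aff II-1×II-2: Ss|SS
⇒ S over [I-1,I-2,II-1,II-2,III-1,III-2]: 69 consistent

II-1 ∈ {Cc SS, Cc Ss, cc SS, cc Ss}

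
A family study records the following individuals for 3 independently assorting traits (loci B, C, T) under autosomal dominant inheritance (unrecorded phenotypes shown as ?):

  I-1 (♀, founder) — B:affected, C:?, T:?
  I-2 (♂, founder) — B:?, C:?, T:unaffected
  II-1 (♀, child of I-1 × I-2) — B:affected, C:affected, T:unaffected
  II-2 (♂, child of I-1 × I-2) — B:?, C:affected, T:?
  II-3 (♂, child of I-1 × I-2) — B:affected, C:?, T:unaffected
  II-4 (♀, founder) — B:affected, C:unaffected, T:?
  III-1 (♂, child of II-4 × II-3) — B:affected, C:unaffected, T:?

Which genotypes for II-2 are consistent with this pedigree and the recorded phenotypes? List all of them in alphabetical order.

B/I-1 aff ·: Bb|BB
B/I-2 ? ·: bb|Bb|BB
B/II-1 aff I-1×I-2: Bb|BB
B/II-2 ? I-1×I-2: bb|Bb|BB
B/II-3 aff I-1×I-2: Bb|BB
B/II-4 aff ·: Bb|BB
B/III-1 aff II-4×II-3: Bb|BB
⇒ B over [I-1,I-2,II-1,II-2,II-3,II-4,III-1]: 113 consistent
C/I-1 ? ·: cc|Cc|CC
C/I-2 ? ·: cc|Cc|CC
C/II-1 aff I-1×I-2: Cc|CC
C/II-2 aff I-1×I-2: Cc|CC
C/II-3 ? I-1×I-2: cc|Cc
C/II-4 un ·: cc
C/III-1 un II-4×II-3: cc
⇒ C over [I-1,I-2,II-1,II-2,II-3,II-4,III-1]: 22 consistent
T/I-1 ? ·: tt|Tt
T/I-2 un ·: tt
T/II-1 un I-1×I-2: tt
T/II-2 ? I-1×I-2: tt|Tt
T/II-3 un I-1×I-2: tt
T/II-4 ? ·: tt|Tt|TT
T/III-1 ? II-4×II-3: tt|Tt
⇒ T over [I-1,I-2,II-1,II-2,II-3,II-4,III-1]: 12 consistent

II-2 ∈ {BB CC Tt, BB CC tt, BB Cc Tt, BB Cc tt, Bb CC Tt, Bb CC tt, Bb Cc Tt, Bb Cc tt, bb CC Tt, bb CC tt, bb Cc Tt, bb Cc tt}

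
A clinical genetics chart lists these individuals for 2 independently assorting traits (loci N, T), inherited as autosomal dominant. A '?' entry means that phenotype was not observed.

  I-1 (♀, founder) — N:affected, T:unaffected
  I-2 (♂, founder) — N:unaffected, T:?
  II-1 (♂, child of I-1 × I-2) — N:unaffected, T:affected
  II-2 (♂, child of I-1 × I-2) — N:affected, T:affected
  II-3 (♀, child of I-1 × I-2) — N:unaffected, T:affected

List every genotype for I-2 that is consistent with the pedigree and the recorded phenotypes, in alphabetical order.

N/I-1 aff ·: Nn
N/I-2 un ·: nn
N/II-1 un I-1×I-2: nn
N/II-2 aff I-1×I-2: Nn
N/II-3 un I-1×I-2: nn
⇒ N over [I-1,I-2,II-1,II-2,II-3]: 1 consistent
T/I-1 un ·: tt
T/I-2 ? ·: Tt|TT
T/II-1 aff I-1×I-2: Tt
T/II-2 aff I-1×I-2: Tt
T/II-3 aff I-1×I-2: Tt
⇒ T over [I-1,I-2,II-1,II-2,II-3]: 2 consistent

I-2 ∈ {nn TT, nn Tt}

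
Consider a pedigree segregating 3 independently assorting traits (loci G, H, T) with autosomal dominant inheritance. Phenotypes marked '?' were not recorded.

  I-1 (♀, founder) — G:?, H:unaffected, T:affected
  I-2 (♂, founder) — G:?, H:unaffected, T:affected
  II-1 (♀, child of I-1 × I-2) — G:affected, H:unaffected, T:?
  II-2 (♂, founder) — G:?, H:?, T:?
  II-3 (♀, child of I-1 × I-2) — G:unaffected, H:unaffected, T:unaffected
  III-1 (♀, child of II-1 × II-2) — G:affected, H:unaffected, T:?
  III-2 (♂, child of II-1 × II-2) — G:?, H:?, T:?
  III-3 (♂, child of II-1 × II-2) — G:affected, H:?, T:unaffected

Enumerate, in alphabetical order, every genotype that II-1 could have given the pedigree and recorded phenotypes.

G/I-1 ? ·: gg|Gg
G/I-2 ? ·: gg|Gg
G/II-1 aff I-1×I-2: Gg|GG
G/II-2 ? ·: gg|Gg|GG
G/II-3 un I-1×I-2: gg
G/III-1 aff II-1×II-2: Gg|GG
G/III-2 ? II-1×II-2: gg|Gg|GG
G/III-3 aff II-1×II-2: Gg|GG
⇒ G over [I-1,I-2,II-1,II-2,II-3,III-1,III-2,III-3]: 76 consistent
H/I-1 un ·: hh
H/I-2 un ·: hh
H/II-1 un I-1×I-2: hh
H/II-2 ? ·: hh|Hh
H/II-3 un I-1×I-2: hh
H/III-1 un II-1×II-2: hh
H/III-2 ? II-1×II-2: hh|Hh
H/III-3 ? II-1×II-2: hh|Hh
⇒ H over [I-1,I-2,II-1,II-2,II-3,III-1,III-2,III-3]: 5 consistent
T/I-1 aff ·: Tt
T/I-2 aff ·: Tt
T/II-1 ? I-1×I-2: tt|Tt
T/II-2 ? ·: tt|Tt
T/II-3 un I-1×I-2: tt
T/III-1 ? II-1×II-2: tt|Tt|TT
T/III-2 ? II-1×II-2: tt|Tt|TT
T/III-3 un II-1×II-2: tt
⇒ T over [I-1,I-2,II-1,II-2,II-3,III-1,III-2,III-3]: 18 consistent

II-1 ∈ {GG hh Tt, GG hh tt, Gg hh Tt, Gg hh tt}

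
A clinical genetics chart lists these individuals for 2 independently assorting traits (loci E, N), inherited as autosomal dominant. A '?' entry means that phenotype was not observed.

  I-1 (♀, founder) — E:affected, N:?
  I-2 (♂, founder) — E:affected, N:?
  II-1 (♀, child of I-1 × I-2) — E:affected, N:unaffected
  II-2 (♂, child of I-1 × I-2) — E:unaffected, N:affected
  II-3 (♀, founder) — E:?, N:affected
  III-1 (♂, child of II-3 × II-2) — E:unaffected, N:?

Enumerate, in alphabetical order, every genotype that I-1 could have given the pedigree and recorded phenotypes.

E/I-1 aff ·: Ee
E/I-2 aff ·: Ee
E/II-1 aff I-1×I-2: Ee|EE
E/II-2 un I-1×I-2: ee
E/II-3 ? ·: ee|Ee
E/III-1 un II-3×II-2: ee
⇒ E over [I-1,I-2,II-1,II-2,II-3,III-1]: 4 consistent
N/I-1 ? ·: nn|Nn
N/I-2 ? ·: nn|Nn
N/II-1 un I-1×I-2: nn
N/II-2 aff I-1×I-2: Nn|NN
N/II-3 aff ·: Nn|NN
N/III-1 ? II-3×II-2: nn|Nn|NN
⇒ N over [I-1,I-2,II-1,II-2,II-3,III-1]: 18 consistent

I-1 ∈ {Ee Nn, Ee nn}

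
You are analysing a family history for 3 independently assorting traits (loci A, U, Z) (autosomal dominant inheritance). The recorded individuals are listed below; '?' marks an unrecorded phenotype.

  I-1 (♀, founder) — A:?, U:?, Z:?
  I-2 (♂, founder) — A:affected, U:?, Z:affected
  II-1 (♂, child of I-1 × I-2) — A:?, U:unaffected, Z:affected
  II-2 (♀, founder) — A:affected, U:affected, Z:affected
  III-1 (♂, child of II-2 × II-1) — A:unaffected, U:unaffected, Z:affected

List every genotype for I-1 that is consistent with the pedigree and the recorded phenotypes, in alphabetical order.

A/I-1 ? ·: aa|Aa|AA
A/I-2 aff ·: Aa|AA
A/II-1 ? I-1×I-2: aa|Aa
A/II-2 aff ·: Aa
A/III-1 un II-2×II-1: aa
⇒ A over [I-1,I-2,II-1,II-2,III-1]: 7 consistent
U/I-1 ? ·: uu|Uu
U/I-2 ? ·: uu|Uu
U/II-1 un I-1×I-2: uu
U/II-2 aff ·: Uu
U/III-1 un II-2×II-1: uu
⇒ U over [I-1,I-2,II-1,II-2,III-1]: 4 consistent
Z/I-1 ? ·: zz|Zz|ZZ
Z/I-2 aff ·: Zz|ZZ
Z/II-1 aff I-1×I-2: Zz|ZZ
Z/II-2 aff ·: Zz|ZZ
Z/III-1 aff II-2×II-1: Zz|ZZ
⇒ Z over [I-1,I-2,II-1,II-2,III-1]: 32 consistent

I-1 ∈ {AA Uu ZZ, AA Uu Zz, AA Uu zz, AA uu ZZ, AA uu Zz, AA uu zz, Aa Uu ZZ, Aa Uu Zz, Aa Uu zz, Aa uu ZZ, Aa uu Zz, Aa uu zz, aa Uu ZZ, aa Uu Zz, aa Uu zz, aa uu ZZ, aa uu Zz, aa uu zz}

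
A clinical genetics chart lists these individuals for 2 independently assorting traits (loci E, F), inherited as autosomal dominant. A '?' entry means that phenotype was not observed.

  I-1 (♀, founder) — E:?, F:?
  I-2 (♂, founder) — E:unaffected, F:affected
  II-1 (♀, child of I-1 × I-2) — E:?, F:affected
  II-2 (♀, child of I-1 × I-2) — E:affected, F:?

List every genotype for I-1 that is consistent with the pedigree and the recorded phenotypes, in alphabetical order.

E/I-1 ? ·: Ee|EE
E/I-2 un ·: ee
E/II-1 ? I-1×I-2: ee|Ee
E/II-2 aff I-1×I-2: Ee
⇒ E over [I-1,I-2,II-1,II-2]: 3 consistent
F/I-1 ? ·: ff|Ff|FF
F/I-2 aff ·: Ff|FF
F/II-1 aff I-1×I-2: Ff|FF
F/II-2 ? I-1×I-2: ff|Ff|FF
⇒ F over [I-1,I-2,II-1,II-2]: 18 consistent

I-1 ∈ {EE FF, EE Ff, EE ff, Ee FF, Ee Ff, Ee ff}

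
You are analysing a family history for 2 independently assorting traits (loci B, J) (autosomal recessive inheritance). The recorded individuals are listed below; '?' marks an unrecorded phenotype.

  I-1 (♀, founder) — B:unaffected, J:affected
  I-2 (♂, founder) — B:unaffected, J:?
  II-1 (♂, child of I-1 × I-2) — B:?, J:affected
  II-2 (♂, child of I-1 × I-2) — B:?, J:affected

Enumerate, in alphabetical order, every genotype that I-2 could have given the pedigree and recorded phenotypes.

I-2 ∈ {BB Jj, BB jj, Bb Jj, Bb jj}

B/I-1 un ·: BB|Bb
B/I-2 un ·: BB|Bb
B/II-1 ? I-1×I-2: BB|Bb|bb
B/II-2 ? I-1×I-2: BB|Bb|bb
⇒ B over [I-1,I-2,II-1,II-2]: 18 consistent
J/I-1 aff ·: jj
J/I-2 ? ·: Jj|jj
J/II-1 aff I-1×I-2: jj
J/II-2 aff I-1×I-2: jj
⇒ J over [I-1,I-2,II-1,II-2]: 2 consistent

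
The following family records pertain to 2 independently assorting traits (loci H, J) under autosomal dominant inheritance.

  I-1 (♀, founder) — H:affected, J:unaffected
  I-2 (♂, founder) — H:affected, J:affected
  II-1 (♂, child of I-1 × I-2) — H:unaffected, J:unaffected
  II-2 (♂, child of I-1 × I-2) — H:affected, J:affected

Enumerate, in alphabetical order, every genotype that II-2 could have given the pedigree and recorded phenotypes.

H/I-1 aff ·: Hh
H/I-2 aff ·: Hh
H/II-1 un I-1×I-2: hh
H/II-2 aff I-1×I-2: Hh|HH
⇒ H over [I-1,I-2,II-1,II-2]: 2 consistent
J/I-1 un ·: jj
J/I-2 aff ·: Jj
J/II-1 un I-1×I-2: jj
J/II-2 aff I-1×I-2: Jj
⇒ J over [I-1,I-2,II-1,II-2]: 1 consistent

II-2 ∈ {HH Jj, Hh Jj}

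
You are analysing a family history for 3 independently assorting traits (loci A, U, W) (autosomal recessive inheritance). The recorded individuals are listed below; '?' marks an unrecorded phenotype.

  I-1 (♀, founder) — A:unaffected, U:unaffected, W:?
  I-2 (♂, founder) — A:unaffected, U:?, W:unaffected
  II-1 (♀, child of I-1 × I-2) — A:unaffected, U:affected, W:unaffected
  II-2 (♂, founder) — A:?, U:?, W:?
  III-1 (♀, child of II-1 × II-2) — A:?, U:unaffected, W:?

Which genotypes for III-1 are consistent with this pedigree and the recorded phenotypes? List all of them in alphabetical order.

III-1 ∈ {AA Uu WW, AA Uu Ww, AA Uu ww, Aa Uu WW, Aa Uu Ww, Aa Uu ww, aa Uu WW, aa Uu Ww, aa Uu ww}

A/I-1 un ·: AA|Aa
A/I-2 un ·: AA|Aa
A/II-1 un I-1×I-2: AA|Aa
A/II-2 ? ·: AA|Aa|aa
A/III-1 ? II-1×II-2: AA|Aa|aa
⇒ A over [I-1,I-2,II-1,II-2,III-1]: 37 consistent
U/I-1 un ·: Uu
U/I-2 ? ·: Uu|uu
U/II-1 aff I-1×I-2: uu
U/II-2 ? ·: UU|Uu
U/III-1 un II-1×II-2: Uu
⇒ U over [I-1,I-2,II-1,II-2,III-1]: 4 consistent
W/I-1 ? ·: WW|Ww|ww
W/I-2 un ·: WW|Ww
W/II-1 un I-1×I-2: WW|Ww
W/II-2 ? ·: WW|Ww|ww
W/III-1 ? II-1×II-2: WW|Ww|ww
⇒ W over [I-1,I-2,II-1,II-2,III-1]: 51 consistent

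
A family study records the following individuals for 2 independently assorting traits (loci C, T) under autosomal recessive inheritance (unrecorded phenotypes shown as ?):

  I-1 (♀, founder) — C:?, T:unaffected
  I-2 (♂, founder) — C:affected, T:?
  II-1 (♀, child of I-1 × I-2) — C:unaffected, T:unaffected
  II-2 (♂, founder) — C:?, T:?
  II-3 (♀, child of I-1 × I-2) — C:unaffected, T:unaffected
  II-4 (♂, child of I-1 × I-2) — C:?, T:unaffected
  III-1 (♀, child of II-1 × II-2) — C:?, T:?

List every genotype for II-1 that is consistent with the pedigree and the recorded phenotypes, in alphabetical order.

C/I-1 ? ·: CC|Cc
C/I-2 aff ·: cc
C/II-1 un I-1×I-2: Cc
C/II-2 ? ·: CC|Cc|cc
C/II-3 un I-1×I-2: Cc
C/II-4 ? I-1×I-2: Cc|cc
C/III-1 ? II-1×II-2: CC|Cc|cc
⇒ C over [I-1,I-2,II-1,II-2,II-3,II-4,III-1]: 21 consistent
T/I-1 un ·: TT|Tt
T/I-2 ? ·: TT|Tt|tt
T/II-1 un I-1×I-2: TT|Tt
T/II-2 ? ·: TT|Tt|tt
T/II-3 un I-1×I-2: TT|Tt
T/II-4 un I-1×I-2: TT|Tt
T/III-1 ? II-1×II-2: TT|Tt|tt
⇒ T over [I-1,I-2,II-1,II-2,II-3,II-4,III-1]: 150 consistent

II-1 ∈ {Cc TT, Cc Tt}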